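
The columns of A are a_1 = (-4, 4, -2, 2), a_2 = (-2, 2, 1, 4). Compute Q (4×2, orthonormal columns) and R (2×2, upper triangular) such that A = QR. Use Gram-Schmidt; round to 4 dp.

Q = [[-0.6325, 0.0557], [0.6325, -0.0557], [-0.3162, 0.5847], [0.3162, 0.8074]], R = [[6.3246, 3.4785], [0.0000, 3.5917]]

a_1 = (-4, 4, -2, 2); ‖a_1‖ = 6.3246, so e_1 = (-0.6325, 0.6325, -0.3162, 0.3162).
e_1·a_2 = (-0.6325)·(-2) + 0.6325·2 + (-0.3162)·1 + 0.3162·4 = 3.4785.
u_2 = a_2 − 3.4785·e_1 = (0.2000, -0.2000, 2.1000, 2.9000).
‖u_2‖ = 3.5917, so e_2 = (0.0557, -0.0557, 0.5847, 0.8074).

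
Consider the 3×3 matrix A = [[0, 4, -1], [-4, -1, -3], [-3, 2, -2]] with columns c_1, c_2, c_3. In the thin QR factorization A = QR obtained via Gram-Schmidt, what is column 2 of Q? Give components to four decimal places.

c_1 = (0, -4, -3); ‖c_1‖ = 5.0000, so q_1 = (0.0000, -0.8000, -0.6000).
q_1·c_2 = 0.0000·4 + (-0.8000)·(-1) + (-0.6000)·2 = -0.4000.
u_2 = c_2 + 0.4000·q_1 = (4.0000, -1.3200, 1.7600).
‖u_2‖ = 4.5651, so q_2 = (0.8762, -0.2892, 0.3855).

q_2 = (0.8762, -0.2892, 0.3855)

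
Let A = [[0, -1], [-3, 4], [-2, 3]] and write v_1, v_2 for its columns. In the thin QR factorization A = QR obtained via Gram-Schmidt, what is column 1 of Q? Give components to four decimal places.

e_1 = (0.0000, -0.8321, -0.5547)

v_1 = (0, -3, -2); ‖v_1‖ = 3.6056, so e_1 = (0.0000, -0.8321, -0.5547).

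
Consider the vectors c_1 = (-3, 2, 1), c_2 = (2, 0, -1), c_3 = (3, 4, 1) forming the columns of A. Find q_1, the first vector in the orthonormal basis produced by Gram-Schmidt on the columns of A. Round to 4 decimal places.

q_1 = (-0.8018, 0.5345, 0.2673)

q_1 = c_1/‖c_1‖ = (-3, 2, 1)/3.7417 = (-0.8018, 0.5345, 0.2673).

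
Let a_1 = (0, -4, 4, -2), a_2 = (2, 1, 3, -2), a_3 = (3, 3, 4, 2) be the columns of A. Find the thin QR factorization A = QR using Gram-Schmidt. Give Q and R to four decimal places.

Q = [[0.0000, 0.5345, 0.1372], [-0.6667, 0.6236, 0.0400], [0.6667, 0.4454, 0.4743], [-0.3333, -0.3563, 0.8687]], R = [[6.0000, 2.0000, 0.0000], [0.0000, 3.7417, 4.5434], [0.0000, 0.0000, 4.1662]]

a_1 = (0, -4, 4, -2); ‖a_1‖ = 6.0000, so e_1 = (0.0000, -0.6667, 0.6667, -0.3333).
e_1·a_2 = 0.0000·2 + (-0.6667)·1 + 0.6667·3 + (-0.3333)·(-2) = 2.0000.
u_2 = a_2 − 2.0000·e_1 = (2.0000, 2.3333, 1.6667, -1.3333).
‖u_2‖ = 3.7417, so e_2 = (0.5345, 0.6236, 0.4454, -0.3563).
e_1·a_3 = 0.0000·3 + (-0.6667)·3 + 0.6667·4 + (-0.3333)·2 = 0.0000; e_2·a_3 = 0.5345·3 + 0.6236·3 + 0.4454·4 + (-0.3563)·2 = 4.5434.
u_3 = a_3 + 0.0000·e_1 − 4.5434·e_2 = (0.5714, 0.1667, 1.9762, 3.6190).
‖u_3‖ = 4.1662, so e_3 = (0.1372, 0.0400, 0.4743, 0.8687).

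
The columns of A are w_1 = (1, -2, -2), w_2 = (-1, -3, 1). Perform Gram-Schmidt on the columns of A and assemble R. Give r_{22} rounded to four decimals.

e_1 = w_1/‖w_1‖ = (1, -2, -2)/3.0000 = (0.3333, -0.6667, -0.6667).
r_{12} = e_1·w_2 = 1.0000.
u_2 = w_2 − 1.0000·e_1 = (-1.3333, -2.3333, 1.6667).
r_{22} = ‖u_2‖ = 3.1623.

r_{22} = 3.1623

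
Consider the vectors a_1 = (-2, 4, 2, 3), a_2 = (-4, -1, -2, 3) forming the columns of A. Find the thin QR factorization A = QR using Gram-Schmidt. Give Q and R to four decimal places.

Q = [[-0.3482, -0.6582], [0.6963, -0.3984], [0.3482, -0.4850], [0.5222, 0.4157]], R = [[5.7446, 1.5667], [0.0000, 5.2484]]

e_1 = a_1/‖a_1‖ = (-2, 4, 2, 3)/5.7446 = (-0.3482, 0.6963, 0.3482, 0.5222).
r_{12} = e_1·a_2 = 1.5667.
u_2 = a_2 − 1.5667·e_1 = (-3.4545, -2.0909, -2.5455, 2.1818).
‖u_2‖ = 5.2484, so e_2 = (-0.6582, -0.3984, -0.4850, 0.4157).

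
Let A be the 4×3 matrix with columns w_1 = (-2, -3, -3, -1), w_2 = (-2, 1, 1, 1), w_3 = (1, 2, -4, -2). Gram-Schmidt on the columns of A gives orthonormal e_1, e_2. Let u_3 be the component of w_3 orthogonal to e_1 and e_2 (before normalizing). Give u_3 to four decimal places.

u_3 = (-0.2632, 3.2632, -2.7368, -1.0526)

w_1 = (-2, -3, -3, -1); ‖w_1‖ = 4.7958, so e_1 = (-0.4170, -0.6255, -0.6255, -0.2085).
e_1·w_2 = (-0.4170)·(-2) + (-0.6255)·1 + (-0.6255)·1 + (-0.2085)·1 = -0.6255.
u_2 = w_2 + 0.6255·e_1 = (-2.2609, 0.6087, 0.6087, 0.8696).
‖u_2‖ = 2.5707, so e_2 = (-0.8795, 0.2368, 0.2368, 0.3383).
e_1·w_3 = (-0.4170)·1 + (-0.6255)·2 + (-0.6255)·(-4) + (-0.2085)·(-2) = 1.2511; e_2·w_3 = (-0.8795)·1 + 0.2368·2 + 0.2368·(-4) + 0.3383·(-2) = -2.0295.
u_3 = w_3 − 1.2511·e_1 + 2.0295·e_2 = (-0.2632, 3.2632, -2.7368, -1.0526).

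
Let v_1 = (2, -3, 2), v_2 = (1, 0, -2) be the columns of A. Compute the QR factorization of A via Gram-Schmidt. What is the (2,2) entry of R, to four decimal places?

r_{22} = 2.1828

v_1 = (2, -3, 2); ‖v_1‖ = 4.1231, so e_1 = (0.4851, -0.7276, 0.4851).
e_1·v_2 = 0.4851·1 + (-0.7276)·0 + 0.4851·(-2) = -0.4851.
u_2 = v_2 + 0.4851·e_1 = (1.2353, -0.3529, -1.7647).
r_{22} = ‖u_2‖ = 2.1828.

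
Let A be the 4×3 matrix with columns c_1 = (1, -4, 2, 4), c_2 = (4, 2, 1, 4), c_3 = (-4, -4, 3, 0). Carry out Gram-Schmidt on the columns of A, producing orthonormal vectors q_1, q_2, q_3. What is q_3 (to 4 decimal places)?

q_3 = (-0.4675, 0.3670, 0.7998, 0.0840)

q_1 = c_1/‖c_1‖ = (1, -4, 2, 4)/6.0828 = (0.1644, -0.6576, 0.3288, 0.6576).
r_{12} = q_1·c_2 = 2.3016.
u_2 = c_2 − 2.3016·q_1 = (3.6216, 3.5135, 0.2432, 2.4865).
‖u_2‖ = 5.6305, so q_2 = (0.6432, 0.6240, 0.0432, 0.4416).
r_{13} = q_1·c_3 = 2.9592; r_{23} = q_2·c_3 = -4.9393.
u_3 = c_3 − 2.9592·q_1 + 4.9393·q_2 = (-1.3095, 1.0281, 2.2404, 0.2353).
‖u_3‖ = 2.8012, so q_3 = (-0.4675, 0.3670, 0.7998, 0.0840).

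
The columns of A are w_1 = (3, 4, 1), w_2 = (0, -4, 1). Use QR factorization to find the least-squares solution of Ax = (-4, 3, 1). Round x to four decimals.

w_1 = (3, 4, 1); ‖w_1‖ = 5.0990, so q_1 = (0.5883, 0.7845, 0.1961).
q_1·w_2 = 0.5883·0 + 0.7845·(-4) + 0.1961·1 = -2.9417.
u_2 = w_2 + 2.9417·q_1 = (1.7308, -1.6923, 1.5769).
‖u_2‖ = 2.8890, so q_2 = (0.5991, -0.5858, 0.5458).
Qᵀb = (0.1961, -3.6079).
Back-substitute: x_2 = -3.6079/2.8890 = -1.2488.
x_1 = (0.1961 + 2.9417·(-1.2488))/5.0990 = -0.6820.

x = (-0.6820, -1.2488)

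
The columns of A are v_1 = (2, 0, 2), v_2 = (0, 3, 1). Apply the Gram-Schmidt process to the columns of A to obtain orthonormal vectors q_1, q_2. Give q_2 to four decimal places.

q_2 = (-0.1622, 0.9733, 0.1622)

v_1 = (2, 0, 2); ‖v_1‖ = 2.8284, so q_1 = (0.7071, 0.0000, 0.7071).
q_1·v_2 = 0.7071·0 + 0.0000·3 + 0.7071·1 = 0.7071.
u_2 = v_2 − 0.7071·q_1 = (-0.5000, 3.0000, 0.5000).
‖u_2‖ = 3.0822, so q_2 = (-0.1622, 0.9733, 0.1622).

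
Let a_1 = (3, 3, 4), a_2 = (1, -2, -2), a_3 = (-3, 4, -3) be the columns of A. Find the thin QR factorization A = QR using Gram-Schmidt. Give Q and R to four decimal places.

Q = [[0.5145, 0.8448, 0.1470], [0.5145, -0.4413, 0.7352], [0.6860, -0.3026, -0.6617]], R = [[5.8310, -1.8865, -1.5435], [0.0000, 2.3326, -3.3918], [0.0000, 0.0000, 4.4848]]

a_1 = (3, 3, 4); ‖a_1‖ = 5.8310, so e_1 = (0.5145, 0.5145, 0.6860).
e_1·a_2 = 0.5145·1 + 0.5145·(-2) + 0.6860·(-2) = -1.8865.
u_2 = a_2 + 1.8865·e_1 = (1.9706, -1.0294, -0.7059).
‖u_2‖ = 2.3326, so e_2 = (0.8448, -0.4413, -0.3026).
e_1·a_3 = 0.5145·(-3) + 0.5145·4 + 0.6860·(-3) = -1.5435; e_2·a_3 = 0.8448·(-3) + (-0.4413)·4 + (-0.3026)·(-3) = -3.3918.
u_3 = a_3 + 1.5435·e_1 + 3.3918·e_2 = (0.6595, 3.2973, -2.9676).
‖u_3‖ = 4.4848, so e_3 = (0.1470, 0.7352, -0.6617).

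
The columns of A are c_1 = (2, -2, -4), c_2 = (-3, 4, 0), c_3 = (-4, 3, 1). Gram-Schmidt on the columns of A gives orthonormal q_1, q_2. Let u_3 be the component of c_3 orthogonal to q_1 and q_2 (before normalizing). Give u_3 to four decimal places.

u_3 = (-1.0297, -0.7723, -0.1287)

c_1 = (2, -2, -4); ‖c_1‖ = 4.8990, so q_1 = (0.4082, -0.4082, -0.8165).
q_1·c_2 = 0.4082·(-3) + (-0.4082)·4 + (-0.8165)·0 = -2.8577.
u_2 = c_2 + 2.8577·q_1 = (-1.8333, 2.8333, -2.3333).
‖u_2‖ = 4.1028, so q_2 = (-0.4468, 0.6906, -0.5687).
q_1·c_3 = 0.4082·(-4) + (-0.4082)·3 + (-0.8165)·1 = -3.6742; q_2·c_3 = (-0.4468)·(-4) + 0.6906·3 + (-0.5687)·1 = 3.2904.
u_3 = c_3 + 3.6742·q_1 − 3.2904·q_2 = (-1.0297, -0.7723, -0.1287).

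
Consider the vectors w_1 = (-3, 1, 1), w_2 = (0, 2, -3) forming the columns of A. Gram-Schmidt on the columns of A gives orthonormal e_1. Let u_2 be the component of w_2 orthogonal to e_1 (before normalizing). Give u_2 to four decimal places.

w_1 = (-3, 1, 1); ‖w_1‖ = 3.3166, so e_1 = (-0.9045, 0.3015, 0.3015).
e_1·w_2 = (-0.9045)·0 + 0.3015·2 + 0.3015·(-3) = -0.3015.
u_2 = w_2 + 0.3015·e_1 = (-0.2727, 2.0909, -2.9091).

u_2 = (-0.2727, 2.0909, -2.9091)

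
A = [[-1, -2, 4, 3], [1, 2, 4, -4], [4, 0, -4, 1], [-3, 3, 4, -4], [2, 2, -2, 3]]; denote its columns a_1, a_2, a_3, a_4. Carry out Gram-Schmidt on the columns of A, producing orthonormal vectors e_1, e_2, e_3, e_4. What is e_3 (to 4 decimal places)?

e_3 = (0.6375, 0.7625, 0.0151, -0.0108, -0.1088)

a_1 = (-1, 1, 4, -3, 2); ‖a_1‖ = 5.5678, so e_1 = (-0.1796, 0.1796, 0.7184, -0.5388, 0.3592).
e_1·a_2 = (-0.1796)·(-2) + 0.1796·2 + 0.7184·0 + (-0.5388)·3 + 0.3592·2 = -0.1796.
u_2 = a_2 + 0.1796·e_1 = (-2.0323, 2.0323, 0.1290, 2.9032, 2.0645).
‖u_2‖ = 4.5791, so e_2 = (-0.4438, 0.4438, 0.0282, 0.6340, 0.4509).
e_1·a_3 = (-0.1796)·4 + 0.1796·4 + 0.7184·(-4) + (-0.5388)·4 + 0.3592·(-2) = -5.7474; e_2·a_3 = (-0.4438)·4 + 0.4438·4 + 0.0282·(-4) + 0.6340·4 + 0.4509·(-2) = 1.5217.
u_3 = a_3 + 5.7474·e_1 − 1.5217·e_2 = (3.6431, 4.3569, 0.0862, -0.0615, -0.6215).
‖u_3‖ = 5.7142, so e_3 = (0.6375, 0.7625, 0.0151, -0.0108, -0.1088).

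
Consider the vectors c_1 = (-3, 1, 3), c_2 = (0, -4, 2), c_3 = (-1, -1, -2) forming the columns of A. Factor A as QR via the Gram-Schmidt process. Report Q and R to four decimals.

e_1 = c_1/‖c_1‖ = (-3, 1, 3)/4.3589 = (-0.6882, 0.2294, 0.6882).
r_{12} = e_1·c_2 = 0.4588.
u_2 = c_2 − 0.4588·e_1 = (0.3158, -4.1053, 1.6842).
‖u_2‖ = 4.4485, so e_2 = (0.0710, -0.9228, 0.3786).
r_{13} = e_1·c_3 = -0.9177; r_{23} = e_2·c_3 = 0.0946.
u_3 = c_3 + 0.9177·e_1 − 0.0946·e_2 = (-1.6383, -0.7021, -1.4043).
‖u_3‖ = 2.2691, so e_3 = (-0.7220, -0.3094, -0.6189).

Q = [[-0.6882, 0.0710, -0.7220], [0.2294, -0.9228, -0.3094], [0.6882, 0.3786, -0.6189]], R = [[4.3589, 0.4588, -0.9177], [0.0000, 4.4485, 0.0946], [0.0000, 0.0000, 2.2691]]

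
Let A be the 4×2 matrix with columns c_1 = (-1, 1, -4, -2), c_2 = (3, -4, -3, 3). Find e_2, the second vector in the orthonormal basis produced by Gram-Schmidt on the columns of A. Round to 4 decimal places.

e_1 = c_1/‖c_1‖ = (-1, 1, -4, -2)/4.6904 = (-0.2132, 0.2132, -0.8528, -0.4264).
r_{12} = e_1·c_2 = -0.2132.
u_2 = c_2 + 0.2132·e_1 = (2.9545, -3.9545, -3.1818, 2.9091).
‖u_2‖ = 6.5540, so e_2 = (0.4508, -0.6034, -0.4855, 0.4439).

e_2 = (0.4508, -0.6034, -0.4855, 0.4439)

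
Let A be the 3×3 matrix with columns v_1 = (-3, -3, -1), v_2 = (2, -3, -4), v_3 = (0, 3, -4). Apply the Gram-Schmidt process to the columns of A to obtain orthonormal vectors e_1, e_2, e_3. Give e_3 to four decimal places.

v_1 = (-3, -3, -1); ‖v_1‖ = 4.3589, so e_1 = (-0.6882, -0.6882, -0.2294).
e_1·v_2 = (-0.6882)·2 + (-0.6882)·(-3) + (-0.2294)·(-4) = 1.6059.
u_2 = v_2 − 1.6059·e_1 = (3.1053, -1.8947, -3.6316).
‖u_2‖ = 5.1401, so e_2 = (0.6041, -0.3686, -0.7065).
e_1·v_3 = (-0.6882)·0 + (-0.6882)·3 + (-0.2294)·(-4) = -1.1471; e_2·v_3 = 0.6041·0 + (-0.3686)·3 + (-0.7065)·(-4) = 1.7202.
u_3 = v_3 + 1.1471·e_1 − 1.7202·e_2 = (-1.8287, 2.8446, -3.0478).
‖u_3‖ = 4.5525, so e_3 = (-0.4017, 0.6249, -0.6695).

e_3 = (-0.4017, 0.6249, -0.6695)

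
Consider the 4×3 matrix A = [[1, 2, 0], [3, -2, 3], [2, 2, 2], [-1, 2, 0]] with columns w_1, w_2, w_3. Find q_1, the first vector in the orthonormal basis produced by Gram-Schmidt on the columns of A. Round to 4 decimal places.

q_1 = w_1/‖w_1‖ = (1, 3, 2, -1)/3.8730 = (0.2582, 0.7746, 0.5164, -0.2582).

q_1 = (0.2582, 0.7746, 0.5164, -0.2582)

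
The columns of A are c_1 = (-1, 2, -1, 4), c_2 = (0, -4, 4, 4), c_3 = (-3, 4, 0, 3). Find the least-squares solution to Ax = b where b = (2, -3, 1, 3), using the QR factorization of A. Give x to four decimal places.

c_1 = (-1, 2, -1, 4); ‖c_1‖ = 4.6904, so e_1 = (-0.2132, 0.4264, -0.2132, 0.8528).
e_1·c_2 = (-0.2132)·0 + 0.4264·(-4) + (-0.2132)·4 + 0.8528·4 = 0.8528.
u_2 = c_2 − 0.8528·e_1 = (0.1818, -4.3636, 4.1818, 3.2727).
‖u_2‖ = 6.8755, so e_2 = (0.0264, -0.6347, 0.6082, 0.4760).
e_1·c_3 = (-0.2132)·(-3) + 0.4264·4 + (-0.2132)·0 + 0.8528·3 = 4.9036; e_2·c_3 = 0.0264·(-3) + (-0.6347)·4 + 0.6082·0 + 0.4760·3 = -1.1900.
u_3 = c_3 − 4.9036·e_1 + 1.1900·e_2 = (-1.9231, 1.1538, 1.7692, -0.6154).
‖u_3‖ = 2.9221, so e_3 = (-0.6581, 0.3949, 0.6055, -0.2106).
Qᵀb = (0.6396, 3.9931, -2.5272).
Back-substitute: x_3 = -2.5272/2.9221 = -0.8649.
x_2 = (3.9931 + 1.1900·(-0.8649))/6.8755 = 0.4311.
x_1 = (0.6396 − 0.8528·0.4311 − 4.9036·(-0.8649))/4.6904 = 0.9622.

x = (0.9622, 0.4311, -0.8649)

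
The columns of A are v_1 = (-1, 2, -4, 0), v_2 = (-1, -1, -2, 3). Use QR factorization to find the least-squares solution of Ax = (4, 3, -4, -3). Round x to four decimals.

x = (1.2256, -1.1053)

q_1 = v_1/‖v_1‖ = (-1, 2, -4, 0)/4.5826 = (-0.2182, 0.4364, -0.8729, 0.0000).
r_{12} = q_1·v_2 = 1.5275.
u_2 = v_2 − 1.5275·q_1 = (-0.6667, -1.6667, -0.6667, 3.0000).
‖u_2‖ = 3.5590, so q_2 = (-0.1873, -0.4683, -0.1873, 0.8429).
Qᵀb = (3.9279, -3.9337).
Back-substitute: x_2 = -3.9337/3.5590 = -1.1053.
x_1 = (3.9279 − 1.5275·(-1.1053))/4.5826 = 1.2256.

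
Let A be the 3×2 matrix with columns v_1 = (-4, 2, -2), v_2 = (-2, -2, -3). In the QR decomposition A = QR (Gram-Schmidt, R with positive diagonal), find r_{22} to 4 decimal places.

r_{22} = 3.5824

v_1 = (-4, 2, -2); ‖v_1‖ = 4.8990, so q_1 = (-0.8165, 0.4082, -0.4082).
q_1·v_2 = (-0.8165)·(-2) + 0.4082·(-2) + (-0.4082)·(-3) = 2.0412.
u_2 = v_2 − 2.0412·q_1 = (-0.3333, -2.8333, -2.1667).
r_{22} = ‖u_2‖ = 3.5824.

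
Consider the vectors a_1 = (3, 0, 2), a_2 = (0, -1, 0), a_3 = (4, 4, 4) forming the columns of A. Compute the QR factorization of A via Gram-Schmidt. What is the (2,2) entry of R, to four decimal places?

r_{22} = 1.0000

q_1 = a_1/‖a_1‖ = (3, 0, 2)/3.6056 = (0.8321, 0.0000, 0.5547).
r_{12} = q_1·a_2 = 0.0000.
u_2 = a_2 + 0.0000·q_1 = (0.0000, -1.0000, 0.0000).
r_{22} = ‖u_2‖ = 1.0000.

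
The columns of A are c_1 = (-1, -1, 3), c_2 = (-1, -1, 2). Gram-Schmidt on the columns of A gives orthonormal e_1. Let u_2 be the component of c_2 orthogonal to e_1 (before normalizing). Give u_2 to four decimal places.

u_2 = (-0.2727, -0.2727, -0.1818)

e_1 = c_1/‖c_1‖ = (-1, -1, 3)/3.3166 = (-0.3015, -0.3015, 0.9045).
r_{12} = e_1·c_2 = 2.4121.
u_2 = c_2 − 2.4121·e_1 = (-0.2727, -0.2727, -0.1818).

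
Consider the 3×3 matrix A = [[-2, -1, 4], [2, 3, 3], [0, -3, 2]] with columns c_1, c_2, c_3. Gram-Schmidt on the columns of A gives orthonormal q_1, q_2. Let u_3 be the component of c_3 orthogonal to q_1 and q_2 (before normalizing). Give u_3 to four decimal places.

q_1 = c_1/‖c_1‖ = (-2, 2, 0)/2.8284 = (-0.7071, 0.7071, 0.0000).
r_{12} = q_1·c_2 = 2.8284.
u_2 = c_2 − 2.8284·q_1 = (1.0000, 1.0000, -3.0000).
‖u_2‖ = 3.3166, so q_2 = (0.3015, 0.3015, -0.9045).
r_{13} = q_1·c_3 = -0.7071; r_{23} = q_2·c_3 = 0.3015.
u_3 = c_3 + 0.7071·q_1 − 0.3015·q_2 = (3.4091, 3.4091, 2.2727).

u_3 = (3.4091, 3.4091, 2.2727)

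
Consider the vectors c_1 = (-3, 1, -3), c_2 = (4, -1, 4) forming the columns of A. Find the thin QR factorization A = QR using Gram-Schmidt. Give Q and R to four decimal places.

q_1 = c_1/‖c_1‖ = (-3, 1, -3)/4.3589 = (-0.6882, 0.2294, -0.6882).
r_{12} = q_1·c_2 = -5.7354.
u_2 = c_2 + 5.7354·q_1 = (0.0526, 0.3158, 0.0526).
‖u_2‖ = 0.3244, so q_2 = (0.1622, 0.9733, 0.1622).

Q = [[-0.6882, 0.1622], [0.2294, 0.9733], [-0.6882, 0.1622]], R = [[4.3589, -5.7354], [0.0000, 0.3244]]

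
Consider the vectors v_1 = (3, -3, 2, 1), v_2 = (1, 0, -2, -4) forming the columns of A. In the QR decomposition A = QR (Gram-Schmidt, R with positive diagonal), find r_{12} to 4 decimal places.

r_{12} = -1.0426

e_1 = v_1/‖v_1‖ = (3, -3, 2, 1)/4.7958 = (0.6255, -0.6255, 0.4170, 0.2085).
r_{12} = e_1·v_2 = -1.0426.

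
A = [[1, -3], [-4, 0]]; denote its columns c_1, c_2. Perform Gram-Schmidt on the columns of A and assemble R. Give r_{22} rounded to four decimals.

c_1 = (1, -4); ‖c_1‖ = 4.1231, so e_1 = (0.2425, -0.9701).
e_1·c_2 = 0.2425·(-3) + (-0.9701)·0 = -0.7276.
u_2 = c_2 + 0.7276·e_1 = (-2.8235, -0.7059).
r_{22} = ‖u_2‖ = 2.9104.

r_{22} = 2.9104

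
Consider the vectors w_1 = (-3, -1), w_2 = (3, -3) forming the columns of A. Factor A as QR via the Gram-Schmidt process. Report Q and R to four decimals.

Q = [[-0.9487, 0.3162], [-0.3162, -0.9487]], R = [[3.1623, -1.8974], [0.0000, 3.7947]]

e_1 = w_1/‖w_1‖ = (-3, -1)/3.1623 = (-0.9487, -0.3162).
r_{12} = e_1·w_2 = -1.8974.
u_2 = w_2 + 1.8974·e_1 = (1.2000, -3.6000).
‖u_2‖ = 3.7947, so e_2 = (0.3162, -0.9487).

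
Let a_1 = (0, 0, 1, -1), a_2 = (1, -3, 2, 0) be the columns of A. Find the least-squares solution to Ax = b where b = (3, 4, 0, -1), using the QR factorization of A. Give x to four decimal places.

x = (1.3333, -0.8333)

q_1 = a_1/‖a_1‖ = (0, 0, 1, -1)/1.4142 = (0.0000, 0.0000, 0.7071, -0.7071).
r_{12} = q_1·a_2 = 1.4142.
u_2 = a_2 − 1.4142·q_1 = (1.0000, -3.0000, 1.0000, 1.0000).
‖u_2‖ = 3.4641, so q_2 = (0.2887, -0.8660, 0.2887, 0.2887).
Qᵀb = (0.7071, -2.8868).
Back-substitute: x_2 = -2.8868/3.4641 = -0.8333.
x_1 = (0.7071 − 1.4142·(-0.8333))/1.4142 = 1.3333.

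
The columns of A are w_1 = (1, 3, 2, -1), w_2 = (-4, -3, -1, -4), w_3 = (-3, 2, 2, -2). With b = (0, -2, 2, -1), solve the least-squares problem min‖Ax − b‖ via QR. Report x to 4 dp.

x = (0.3468, 0.3544, -0.2559)

w_1 = (1, 3, 2, -1); ‖w_1‖ = 3.8730, so q_1 = (0.2582, 0.7746, 0.5164, -0.2582).
q_1·w_2 = 0.2582·(-4) + 0.7746·(-3) + 0.5164·(-1) + (-0.2582)·(-4) = -2.8402.
u_2 = w_2 + 2.8402·q_1 = (-3.2667, -0.8000, 0.4667, -4.7333).
‖u_2‖ = 5.8252, so q_2 = (-0.5608, -0.1373, 0.0801, -0.8126).
q_1·w_3 = 0.2582·(-3) + 0.7746·2 + 0.5164·2 + (-0.2582)·(-2) = 2.3238; q_2·w_3 = (-0.5608)·(-3) + (-0.1373)·2 + 0.0801·2 + (-0.8126)·(-2) = 3.1930.
u_3 = w_3 − 2.3238·q_1 − 3.1930·q_2 = (-1.8094, 0.6385, 0.5442, 1.1945).
‖u_3‖ = 2.3248, so q_3 = (-0.7783, 0.2746, 0.2341, 0.5138).
Qᵀb = (-0.2582, 1.2474, -0.5949).
Back-substitute: x_3 = -0.5949/2.3248 = -0.2559.
x_2 = (1.2474 − 3.1930·(-0.2559))/5.8252 = 0.3544.
x_1 = (-0.2582 + 2.8402·0.3544 − 2.3238·(-0.2559))/3.8730 = 0.3468.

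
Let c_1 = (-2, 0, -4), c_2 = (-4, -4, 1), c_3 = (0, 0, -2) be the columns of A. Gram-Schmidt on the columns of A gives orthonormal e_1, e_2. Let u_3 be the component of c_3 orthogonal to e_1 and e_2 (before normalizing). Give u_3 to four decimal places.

c_1 = (-2, 0, -4); ‖c_1‖ = 4.4721, so e_1 = (-0.4472, 0.0000, -0.8944).
e_1·c_2 = (-0.4472)·(-4) + 0.0000·(-4) + (-0.8944)·1 = 0.8944.
u_2 = c_2 − 0.8944·e_1 = (-3.6000, -4.0000, 1.8000).
‖u_2‖ = 5.6745, so e_2 = (-0.6344, -0.7049, 0.3172).
e_1·c_3 = (-0.4472)·0 + 0.0000·0 + (-0.8944)·(-2) = 1.7889; e_2·c_3 = (-0.6344)·0 + (-0.7049)·0 + 0.3172·(-2) = -0.6344.
u_3 = c_3 − 1.7889·e_1 + 0.6344·e_2 = (0.3975, -0.4472, -0.1988).

u_3 = (0.3975, -0.4472, -0.1988)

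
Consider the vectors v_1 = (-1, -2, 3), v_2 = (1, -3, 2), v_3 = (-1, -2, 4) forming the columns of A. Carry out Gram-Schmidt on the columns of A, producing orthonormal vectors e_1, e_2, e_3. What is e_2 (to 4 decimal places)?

v_1 = (-1, -2, 3); ‖v_1‖ = 3.7417, so e_1 = (-0.2673, -0.5345, 0.8018).
e_1·v_2 = (-0.2673)·1 + (-0.5345)·(-3) + 0.8018·2 = 2.9399.
u_2 = v_2 − 2.9399·e_1 = (1.7857, -1.4286, -0.3571).
‖u_2‖ = 2.3146, so e_2 = (0.7715, -0.6172, -0.1543).

e_2 = (0.7715, -0.6172, -0.1543)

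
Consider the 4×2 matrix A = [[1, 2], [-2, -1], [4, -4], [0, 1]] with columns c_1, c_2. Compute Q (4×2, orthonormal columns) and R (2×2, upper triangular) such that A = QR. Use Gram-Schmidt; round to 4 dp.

c_1 = (1, -2, 4, 0); ‖c_1‖ = 4.5826, so q_1 = (0.2182, -0.4364, 0.8729, 0.0000).
q_1·c_2 = 0.2182·2 + (-0.4364)·(-1) + 0.8729·(-4) + 0.0000·1 = -2.6186.
u_2 = c_2 + 2.6186·q_1 = (2.5714, -2.1429, -1.7143, 1.0000).
‖u_2‖ = 3.8914, so q_2 = (0.6608, -0.5507, -0.4405, 0.2570).

Q = [[0.2182, 0.6608], [-0.4364, -0.5507], [0.8729, -0.4405], [0.0000, 0.2570]], R = [[4.5826, -2.6186], [0.0000, 3.8914]]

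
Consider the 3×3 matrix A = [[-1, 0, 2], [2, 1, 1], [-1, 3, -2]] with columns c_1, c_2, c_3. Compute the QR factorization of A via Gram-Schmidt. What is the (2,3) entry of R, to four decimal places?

e_1 = c_1/‖c_1‖ = (-1, 2, -1)/2.4495 = (-0.4082, 0.8165, -0.4082).
r_{12} = e_1·c_2 = -0.4082.
u_2 = c_2 + 0.4082·e_1 = (-0.1667, 1.3333, 2.8333).
‖u_2‖ = 3.1358, so e_2 = (-0.0531, 0.4252, 0.9035).
r_{23} = e_2·c_3 = -1.4882.

r_{23} = -1.4882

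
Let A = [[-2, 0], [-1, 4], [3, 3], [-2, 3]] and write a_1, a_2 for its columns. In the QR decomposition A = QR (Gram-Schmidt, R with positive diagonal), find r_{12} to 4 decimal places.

r_{12} = -0.2357

a_1 = (-2, -1, 3, -2); ‖a_1‖ = 4.2426, so q_1 = (-0.4714, -0.2357, 0.7071, -0.4714).
r_{12} = q_1·a_2 = -0.2357.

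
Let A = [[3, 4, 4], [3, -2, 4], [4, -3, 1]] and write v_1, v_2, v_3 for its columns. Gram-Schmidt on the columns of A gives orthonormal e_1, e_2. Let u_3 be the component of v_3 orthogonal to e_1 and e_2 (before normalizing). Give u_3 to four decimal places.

e_1 = v_1/‖v_1‖ = (3, 3, 4)/5.8310 = (0.5145, 0.5145, 0.6860).
r_{12} = e_1·v_2 = -1.0290.
u_2 = v_2 + 1.0290·e_1 = (4.5294, -1.4706, -2.2941).
‖u_2‖ = 5.2859, so e_2 = (0.8569, -0.2782, -0.4340).
r_{13} = e_1·v_3 = 4.8020; r_{23} = e_2·v_3 = 1.8807.
u_3 = v_3 − 4.8020·e_1 − 1.8807·e_2 = (-0.0821, 2.0526, -1.4779).

u_3 = (-0.0821, 2.0526, -1.4779)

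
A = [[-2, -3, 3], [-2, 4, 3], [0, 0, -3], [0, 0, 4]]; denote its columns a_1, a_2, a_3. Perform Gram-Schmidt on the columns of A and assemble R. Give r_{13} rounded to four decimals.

r_{13} = -4.2426

q_1 = a_1/‖a_1‖ = (-2, -2, 0, 0)/2.8284 = (-0.7071, -0.7071, 0.0000, 0.0000).
r_{13} = q_1·a_3 = -4.2426.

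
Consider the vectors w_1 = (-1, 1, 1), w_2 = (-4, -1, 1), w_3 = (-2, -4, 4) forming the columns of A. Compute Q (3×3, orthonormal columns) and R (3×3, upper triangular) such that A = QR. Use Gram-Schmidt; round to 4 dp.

w_1 = (-1, 1, 1); ‖w_1‖ = 1.7321, so e_1 = (-0.5774, 0.5774, 0.5774).
e_1·w_2 = (-0.5774)·(-4) + 0.5774·(-1) + 0.5774·1 = 2.3094.
u_2 = w_2 − 2.3094·e_1 = (-2.6667, -2.3333, -0.3333).
‖u_2‖ = 3.5590, so e_2 = (-0.7493, -0.6556, -0.0937).
e_1·w_3 = (-0.5774)·(-2) + 0.5774·(-4) + 0.5774·4 = 1.1547; e_2·w_3 = (-0.7493)·(-2) + (-0.6556)·(-4) + (-0.0937)·4 = 3.7463.
u_3 = w_3 − 1.1547·e_1 − 3.7463·e_2 = (1.4737, -2.2105, 3.6842).
‖u_3‖ = 4.5422, so e_3 = (0.3244, -0.4867, 0.8111).

Q = [[-0.5774, -0.7493, 0.3244], [0.5774, -0.6556, -0.4867], [0.5774, -0.0937, 0.8111]], R = [[1.7321, 2.3094, 1.1547], [0.0000, 3.5590, 3.7463], [0.0000, 0.0000, 4.5422]]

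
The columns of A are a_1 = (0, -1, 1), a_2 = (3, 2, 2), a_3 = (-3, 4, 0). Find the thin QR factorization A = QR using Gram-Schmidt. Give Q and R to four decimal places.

a_1 = (0, -1, 1); ‖a_1‖ = 1.4142, so e_1 = (0.0000, -0.7071, 0.7071).
e_1·a_2 = 0.0000·3 + (-0.7071)·2 + 0.7071·2 = 0.0000.
u_2 = a_2 + 0.0000·e_1 = (3.0000, 2.0000, 2.0000).
‖u_2‖ = 4.1231, so e_2 = (0.7276, 0.4851, 0.4851).
e_1·a_3 = 0.0000·(-3) + (-0.7071)·4 + 0.7071·0 = -2.8284; e_2·a_3 = 0.7276·(-3) + 0.4851·4 + 0.4851·0 = -0.2425.
u_3 = a_3 + 2.8284·e_1 + 0.2425·e_2 = (-2.8235, 2.1176, 2.1176).
‖u_3‖ = 4.1160, so e_3 = (-0.6860, 0.5145, 0.5145).

Q = [[0.0000, 0.7276, -0.6860], [-0.7071, 0.4851, 0.5145], [0.7071, 0.4851, 0.5145]], R = [[1.4142, 0.0000, -2.8284], [0.0000, 4.1231, -0.2425], [0.0000, 0.0000, 4.1160]]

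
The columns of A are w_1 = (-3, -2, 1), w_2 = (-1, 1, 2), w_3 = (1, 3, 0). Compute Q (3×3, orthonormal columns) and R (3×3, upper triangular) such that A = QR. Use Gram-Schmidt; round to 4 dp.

Q = [[-0.8018, -0.1543, -0.5774], [-0.5345, 0.6172, 0.5774], [0.2673, 0.7715, -0.5774]], R = [[3.7417, 0.8018, -2.4054], [0.0000, 2.3146, 1.6973], [0.0000, 0.0000, 1.1547]]

w_1 = (-3, -2, 1); ‖w_1‖ = 3.7417, so e_1 = (-0.8018, -0.5345, 0.2673).
e_1·w_2 = (-0.8018)·(-1) + (-0.5345)·1 + 0.2673·2 = 0.8018.
u_2 = w_2 − 0.8018·e_1 = (-0.3571, 1.4286, 1.7857).
‖u_2‖ = 2.3146, so e_2 = (-0.1543, 0.6172, 0.7715).
e_1·w_3 = (-0.8018)·1 + (-0.5345)·3 + 0.2673·0 = -2.4054; e_2·w_3 = (-0.1543)·1 + 0.6172·3 + 0.7715·0 = 1.6973.
u_3 = w_3 + 2.4054·e_1 − 1.6973·e_2 = (-0.6667, 0.6667, -0.6667).
‖u_3‖ = 1.1547, so e_3 = (-0.5774, 0.5774, -0.5774).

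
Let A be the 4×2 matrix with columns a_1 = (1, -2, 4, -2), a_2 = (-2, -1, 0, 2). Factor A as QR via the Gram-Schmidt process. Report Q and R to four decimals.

a_1 = (1, -2, 4, -2); ‖a_1‖ = 5.0000, so e_1 = (0.2000, -0.4000, 0.8000, -0.4000).
e_1·a_2 = 0.2000·(-2) + (-0.4000)·(-1) + 0.8000·0 + (-0.4000)·2 = -0.8000.
u_2 = a_2 + 0.8000·e_1 = (-1.8400, -1.3200, 0.6400, 1.6800).
‖u_2‖ = 2.8914, so e_2 = (-0.6364, -0.4565, 0.2213, 0.5810).

Q = [[0.2000, -0.6364], [-0.4000, -0.4565], [0.8000, 0.2213], [-0.4000, 0.5810]], R = [[5.0000, -0.8000], [0.0000, 2.8914]]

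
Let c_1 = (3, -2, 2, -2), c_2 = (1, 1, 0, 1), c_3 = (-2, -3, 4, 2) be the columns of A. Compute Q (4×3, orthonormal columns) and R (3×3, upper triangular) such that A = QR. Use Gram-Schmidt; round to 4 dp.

Q = [[0.6547, 0.6651, -0.2729], [-0.4364, 0.5266, -0.3233], [0.4364, 0.0554, 0.6823], [-0.4364, 0.5266, 0.5962]], R = [[4.5826, -0.2182, 0.8729], [0.0000, 1.7182, -1.6351], [0.0000, 0.0000, 5.4373]]

c_1 = (3, -2, 2, -2); ‖c_1‖ = 4.5826, so q_1 = (0.6547, -0.4364, 0.4364, -0.4364).
q_1·c_2 = 0.6547·1 + (-0.4364)·1 + 0.4364·0 + (-0.4364)·1 = -0.2182.
u_2 = c_2 + 0.2182·q_1 = (1.1429, 0.9048, 0.0952, 0.9048).
‖u_2‖ = 1.7182, so q_2 = (0.6651, 0.5266, 0.0554, 0.5266).
q_1·c_3 = 0.6547·(-2) + (-0.4364)·(-3) + 0.4364·4 + (-0.4364)·2 = 0.8729; q_2·c_3 = 0.6651·(-2) + 0.5266·(-3) + 0.0554·4 + 0.5266·2 = -1.6351.
u_3 = c_3 − 0.8729·q_1 + 1.6351·q_2 = (-1.4839, -1.7581, 3.7097, 3.2419).
‖u_3‖ = 5.4373, so q_3 = (-0.2729, -0.3233, 0.6823, 0.5962).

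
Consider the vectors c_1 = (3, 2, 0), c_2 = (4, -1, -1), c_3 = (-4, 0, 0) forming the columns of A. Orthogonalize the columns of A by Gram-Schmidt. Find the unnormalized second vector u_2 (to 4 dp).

u_2 = (1.6923, -2.5385, -1.0000)

c_1 = (3, 2, 0); ‖c_1‖ = 3.6056, so q_1 = (0.8321, 0.5547, 0.0000).
q_1·c_2 = 0.8321·4 + 0.5547·(-1) + 0.0000·(-1) = 2.7735.
u_2 = c_2 − 2.7735·q_1 = (1.6923, -2.5385, -1.0000).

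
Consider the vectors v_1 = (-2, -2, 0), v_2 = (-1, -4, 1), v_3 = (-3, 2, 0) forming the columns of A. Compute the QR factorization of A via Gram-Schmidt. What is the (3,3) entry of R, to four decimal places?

r_{33} = 1.5076

v_1 = (-2, -2, 0); ‖v_1‖ = 2.8284, so e_1 = (-0.7071, -0.7071, 0.0000).
e_1·v_2 = (-0.7071)·(-1) + (-0.7071)·(-4) + 0.0000·1 = 3.5355.
u_2 = v_2 − 3.5355·e_1 = (1.5000, -1.5000, 1.0000).
‖u_2‖ = 2.3452, so e_2 = (0.6396, -0.6396, 0.4264).
e_1·v_3 = (-0.7071)·(-3) + (-0.7071)·2 + 0.0000·0 = 0.7071; e_2·v_3 = 0.6396·(-3) + (-0.6396)·2 + 0.4264·0 = -3.1980.
u_3 = v_3 − 0.7071·e_1 + 3.1980·e_2 = (-0.4545, 0.4545, 1.3636).
r_{33} = ‖u_3‖ = 1.5076.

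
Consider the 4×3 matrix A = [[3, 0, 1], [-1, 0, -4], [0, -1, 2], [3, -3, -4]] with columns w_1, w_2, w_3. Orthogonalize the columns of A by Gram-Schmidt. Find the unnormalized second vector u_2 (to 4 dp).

u_2 = (1.4211, -0.4737, -1.0000, -1.5789)

w_1 = (3, -1, 0, 3); ‖w_1‖ = 4.3589, so q_1 = (0.6882, -0.2294, 0.0000, 0.6882).
q_1·w_2 = 0.6882·0 + (-0.2294)·0 + 0.0000·(-1) + 0.6882·(-3) = -2.0647.
u_2 = w_2 + 2.0647·q_1 = (1.4211, -0.4737, -1.0000, -1.5789).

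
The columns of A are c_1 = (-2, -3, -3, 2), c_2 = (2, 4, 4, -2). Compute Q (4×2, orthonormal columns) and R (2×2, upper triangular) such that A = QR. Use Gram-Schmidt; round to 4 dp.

Q = [[-0.3922, -0.5883], [-0.5883, 0.3922], [-0.5883, 0.3922], [0.3922, 0.5883]], R = [[5.0990, -6.2757], [0.0000, 0.7845]]

c_1 = (-2, -3, -3, 2); ‖c_1‖ = 5.0990, so q_1 = (-0.3922, -0.5883, -0.5883, 0.3922).
q_1·c_2 = (-0.3922)·2 + (-0.5883)·4 + (-0.5883)·4 + 0.3922·(-2) = -6.2757.
u_2 = c_2 + 6.2757·q_1 = (-0.4615, 0.3077, 0.3077, 0.4615).
‖u_2‖ = 0.7845, so q_2 = (-0.5883, 0.3922, 0.3922, 0.5883).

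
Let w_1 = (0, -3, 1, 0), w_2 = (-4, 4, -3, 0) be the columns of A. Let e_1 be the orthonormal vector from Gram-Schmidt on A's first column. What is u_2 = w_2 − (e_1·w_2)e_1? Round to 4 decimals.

u_2 = (-4.0000, -0.5000, -1.5000, 0.0000)

e_1 = w_1/‖w_1‖ = (0, -3, 1, 0)/3.1623 = (0.0000, -0.9487, 0.3162, 0.0000).
r_{12} = e_1·w_2 = -4.7434.
u_2 = w_2 + 4.7434·e_1 = (-4.0000, -0.5000, -1.5000, 0.0000).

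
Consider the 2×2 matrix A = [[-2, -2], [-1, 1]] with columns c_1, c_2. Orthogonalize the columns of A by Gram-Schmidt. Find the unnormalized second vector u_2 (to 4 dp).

c_1 = (-2, -1); ‖c_1‖ = 2.2361, so e_1 = (-0.8944, -0.4472).
e_1·c_2 = (-0.8944)·(-2) + (-0.4472)·1 = 1.3416.
u_2 = c_2 − 1.3416·e_1 = (-0.8000, 1.6000).

u_2 = (-0.8000, 1.6000)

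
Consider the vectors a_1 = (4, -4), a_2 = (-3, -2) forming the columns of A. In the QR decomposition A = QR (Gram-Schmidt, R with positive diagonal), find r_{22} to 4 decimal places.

r_{22} = 3.5355

a_1 = (4, -4); ‖a_1‖ = 5.6569, so e_1 = (0.7071, -0.7071).
e_1·a_2 = 0.7071·(-3) + (-0.7071)·(-2) = -0.7071.
u_2 = a_2 + 0.7071·e_1 = (-2.5000, -2.5000).
r_{22} = ‖u_2‖ = 3.5355.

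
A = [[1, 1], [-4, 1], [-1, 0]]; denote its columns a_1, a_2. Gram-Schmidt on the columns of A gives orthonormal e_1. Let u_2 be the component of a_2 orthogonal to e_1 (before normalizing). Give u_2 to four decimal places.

u_2 = (1.1667, 0.3333, -0.1667)

a_1 = (1, -4, -1); ‖a_1‖ = 4.2426, so e_1 = (0.2357, -0.9428, -0.2357).
e_1·a_2 = 0.2357·1 + (-0.9428)·1 + (-0.2357)·0 = -0.7071.
u_2 = a_2 + 0.7071·e_1 = (1.1667, 0.3333, -0.1667).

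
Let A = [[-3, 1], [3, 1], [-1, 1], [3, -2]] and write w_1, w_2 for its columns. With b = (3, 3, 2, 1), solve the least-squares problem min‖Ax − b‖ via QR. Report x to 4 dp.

q_1 = w_1/‖w_1‖ = (-3, 3, -1, 3)/5.2915 = (-0.5669, 0.5669, -0.1890, 0.5669).
r_{12} = q_1·w_2 = -1.3229.
u_2 = w_2 + 1.3229·q_1 = (0.2500, 1.7500, 0.7500, -1.2500).
‖u_2‖ = 2.2913, so q_2 = (0.1091, 0.7638, 0.3273, -0.5455).
Qᵀb = (0.1890, 2.7277).
Back-substitute: x_2 = 2.7277/2.2913 = 1.1905.
x_1 = (0.1890 + 1.3229·1.1905)/5.2915 = 0.3333.

x = (0.3333, 1.1905)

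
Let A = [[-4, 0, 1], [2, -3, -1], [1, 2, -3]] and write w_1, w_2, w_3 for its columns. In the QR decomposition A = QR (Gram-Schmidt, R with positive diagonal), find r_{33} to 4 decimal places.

w_1 = (-4, 2, 1); ‖w_1‖ = 4.5826, so e_1 = (-0.8729, 0.4364, 0.2182).
e_1·w_2 = (-0.8729)·0 + 0.4364·(-3) + 0.2182·2 = -0.8729.
u_2 = w_2 + 0.8729·e_1 = (-0.7619, -2.6190, 2.1905).
‖u_2‖ = 3.4983, so e_2 = (-0.2178, -0.7487, 0.6262).
e_1·w_3 = (-0.8729)·1 + 0.4364·(-1) + 0.2182·(-3) = -1.9640; e_2·w_3 = (-0.2178)·1 + (-0.7487)·(-1) + 0.6262·(-3) = -1.3476.
u_3 = w_3 + 1.9640·e_1 + 1.3476·e_2 = (-1.0078, -1.1518, -1.7276).
r_{33} = ‖u_3‖ = 2.3080.

r_{33} = 2.3080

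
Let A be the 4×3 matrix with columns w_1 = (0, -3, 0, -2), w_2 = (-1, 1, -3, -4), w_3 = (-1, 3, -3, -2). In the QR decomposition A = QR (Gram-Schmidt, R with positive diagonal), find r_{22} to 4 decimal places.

q_1 = w_1/‖w_1‖ = (0, -3, 0, -2)/3.6056 = (0.0000, -0.8321, 0.0000, -0.5547).
r_{12} = q_1·w_2 = 1.3868.
u_2 = w_2 − 1.3868·q_1 = (-1.0000, 2.1538, -3.0000, -3.2308).
r_{22} = ‖u_2‖ = 5.0077.

r_{22} = 5.0077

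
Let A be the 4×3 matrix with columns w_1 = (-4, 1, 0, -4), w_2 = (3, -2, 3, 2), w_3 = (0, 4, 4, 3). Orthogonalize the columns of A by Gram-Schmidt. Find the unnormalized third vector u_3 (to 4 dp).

w_1 = (-4, 1, 0, -4); ‖w_1‖ = 5.7446, so e_1 = (-0.6963, 0.1741, 0.0000, -0.6963).
e_1·w_2 = (-0.6963)·3 + 0.1741·(-2) + 0.0000·3 + (-0.6963)·2 = -3.8297.
u_2 = w_2 + 3.8297·e_1 = (0.3333, -1.3333, 3.0000, -0.6667).
‖u_2‖ = 3.3665, so e_2 = (0.0990, -0.3961, 0.8911, -0.1980).
e_1·w_3 = (-0.6963)·0 + 0.1741·4 + 0.0000·4 + (-0.6963)·3 = -1.3926; e_2·w_3 = 0.0990·0 + (-0.3961)·4 + 0.8911·4 + (-0.1980)·3 = 1.3862.
u_3 = w_3 + 1.3926·e_1 − 1.3862·e_2 = (-1.1070, 4.7914, 2.7647, 2.3048).

u_3 = (-1.1070, 4.7914, 2.7647, 2.3048)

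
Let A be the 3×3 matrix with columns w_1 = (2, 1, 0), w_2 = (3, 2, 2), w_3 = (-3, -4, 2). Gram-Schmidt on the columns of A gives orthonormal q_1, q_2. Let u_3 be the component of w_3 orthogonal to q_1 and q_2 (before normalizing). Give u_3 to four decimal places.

u_3 = (1.1429, -2.2857, 0.5714)

q_1 = w_1/‖w_1‖ = (2, 1, 0)/2.2361 = (0.8944, 0.4472, 0.0000).
r_{12} = q_1·w_2 = 3.5777.
u_2 = w_2 − 3.5777·q_1 = (-0.2000, 0.4000, 2.0000).
‖u_2‖ = 2.0494, so q_2 = (-0.0976, 0.1952, 0.9759).
r_{13} = q_1·w_3 = -4.4721; r_{23} = q_2·w_3 = 1.4639.
u_3 = w_3 + 4.4721·q_1 − 1.4639·q_2 = (1.1429, -2.2857, 0.5714).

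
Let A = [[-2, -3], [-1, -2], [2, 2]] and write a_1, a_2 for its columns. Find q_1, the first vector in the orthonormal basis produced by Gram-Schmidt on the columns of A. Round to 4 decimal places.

q_1 = (-0.6667, -0.3333, 0.6667)

a_1 = (-2, -1, 2); ‖a_1‖ = 3.0000, so q_1 = (-0.6667, -0.3333, 0.6667).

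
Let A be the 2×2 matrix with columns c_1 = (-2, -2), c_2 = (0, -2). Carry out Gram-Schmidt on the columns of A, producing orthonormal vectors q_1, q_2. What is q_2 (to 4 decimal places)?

q_2 = (0.7071, -0.7071)

c_1 = (-2, -2); ‖c_1‖ = 2.8284, so q_1 = (-0.7071, -0.7071).
q_1·c_2 = (-0.7071)·0 + (-0.7071)·(-2) = 1.4142.
u_2 = c_2 − 1.4142·q_1 = (1.0000, -1.0000).
‖u_2‖ = 1.4142, so q_2 = (0.7071, -0.7071).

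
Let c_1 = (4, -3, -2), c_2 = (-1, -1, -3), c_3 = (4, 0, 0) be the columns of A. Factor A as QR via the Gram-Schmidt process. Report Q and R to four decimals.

Q = [[0.7428, -0.5307, 0.4082], [-0.5571, -0.1516, 0.8165], [-0.3714, -0.8339, -0.4082]], R = [[5.3852, 0.9285, 2.9711], [0.0000, 3.1840, -2.1227], [0.0000, 0.0000, 1.6330]]

q_1 = c_1/‖c_1‖ = (4, -3, -2)/5.3852 = (0.7428, -0.5571, -0.3714).
r_{12} = q_1·c_2 = 0.9285.
u_2 = c_2 − 0.9285·q_1 = (-1.6897, -0.4828, -2.6552).
‖u_2‖ = 3.1840, so q_2 = (-0.5307, -0.1516, -0.8339).
r_{13} = q_1·c_3 = 2.9711; r_{23} = q_2·c_3 = -2.1227.
u_3 = c_3 − 2.9711·q_1 + 2.1227·q_2 = (0.6667, 1.3333, -0.6667).
‖u_3‖ = 1.6330, so q_3 = (0.4082, 0.8165, -0.4082).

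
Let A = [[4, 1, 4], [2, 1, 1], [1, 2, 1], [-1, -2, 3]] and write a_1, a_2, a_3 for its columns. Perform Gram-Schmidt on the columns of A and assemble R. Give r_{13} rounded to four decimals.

q_1 = a_1/‖a_1‖ = (4, 2, 1, -1)/4.6904 = (0.8528, 0.4264, 0.2132, -0.2132).
r_{13} = q_1·a_3 = 3.4112.

r_{13} = 3.4112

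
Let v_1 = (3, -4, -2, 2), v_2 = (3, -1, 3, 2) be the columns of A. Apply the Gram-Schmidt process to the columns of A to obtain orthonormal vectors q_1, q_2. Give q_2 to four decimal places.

q_2 = (0.4549, 0.0758, 0.8339, 0.3032)

v_1 = (3, -4, -2, 2); ‖v_1‖ = 5.7446, so q_1 = (0.5222, -0.6963, -0.3482, 0.3482).
q_1·v_2 = 0.5222·3 + (-0.6963)·(-1) + (-0.3482)·3 + 0.3482·2 = 1.9149.
u_2 = v_2 − 1.9149·q_1 = (2.0000, 0.3333, 3.6667, 1.3333).
‖u_2‖ = 4.3970, so q_2 = (0.4549, 0.0758, 0.8339, 0.3032).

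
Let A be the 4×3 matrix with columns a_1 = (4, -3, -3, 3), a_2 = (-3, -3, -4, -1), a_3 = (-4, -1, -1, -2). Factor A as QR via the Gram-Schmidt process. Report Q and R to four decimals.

q_1 = a_1/‖a_1‖ = (4, -3, -3, 3)/6.5574 = (0.6100, -0.4575, -0.4575, 0.4575).
r_{12} = q_1·a_2 = 0.9150.
u_2 = a_2 − 0.9150·q_1 = (-3.5581, -2.5814, -3.5814, -1.4186).
‖u_2‖ = 5.8449, so q_2 = (-0.6088, -0.4416, -0.6127, -0.2427).
r_{13} = q_1·a_3 = -2.4400; r_{23} = q_2·a_3 = 3.9748.
u_3 = a_3 + 2.4400·q_1 − 3.9748·q_2 = (-0.0919, -0.3608, 0.3193, 0.0810).
‖u_3‖ = 0.4971, so q_3 = (-0.1849, -0.7258, 0.6423, 0.1630).

Q = [[0.6100, -0.6088, -0.1849], [-0.4575, -0.4416, -0.7258], [-0.4575, -0.6127, 0.6423], [0.4575, -0.2427, 0.1630]], R = [[6.5574, 0.9150, -2.4400], [0.0000, 5.8449, 3.9748], [0.0000, 0.0000, 0.4971]]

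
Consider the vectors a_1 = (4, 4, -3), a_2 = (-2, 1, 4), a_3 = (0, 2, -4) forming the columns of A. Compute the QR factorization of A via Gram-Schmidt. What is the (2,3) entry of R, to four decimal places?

a_1 = (4, 4, -3); ‖a_1‖ = 6.4031, so e_1 = (0.6247, 0.6247, -0.4685).
e_1·a_2 = 0.6247·(-2) + 0.6247·1 + (-0.4685)·4 = -2.4988.
u_2 = a_2 + 2.4988·e_1 = (-0.4390, 2.5610, 2.8293).
‖u_2‖ = 3.8414, so e_2 = (-0.1143, 0.6667, 0.7365).
r_{23} = e_2·a_3 = -1.6127.

r_{23} = -1.6127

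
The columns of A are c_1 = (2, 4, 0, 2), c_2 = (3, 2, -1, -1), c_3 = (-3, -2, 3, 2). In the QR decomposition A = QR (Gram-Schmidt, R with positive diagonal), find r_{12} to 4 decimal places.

c_1 = (2, 4, 0, 2); ‖c_1‖ = 4.8990, so q_1 = (0.4082, 0.8165, 0.0000, 0.4082).
r_{12} = q_1·c_2 = 2.4495.

r_{12} = 2.4495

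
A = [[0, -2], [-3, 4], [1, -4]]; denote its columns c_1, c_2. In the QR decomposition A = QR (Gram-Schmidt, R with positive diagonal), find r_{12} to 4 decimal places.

r_{12} = -5.0596

c_1 = (0, -3, 1); ‖c_1‖ = 3.1623, so q_1 = (0.0000, -0.9487, 0.3162).
r_{12} = q_1·c_2 = -5.0596.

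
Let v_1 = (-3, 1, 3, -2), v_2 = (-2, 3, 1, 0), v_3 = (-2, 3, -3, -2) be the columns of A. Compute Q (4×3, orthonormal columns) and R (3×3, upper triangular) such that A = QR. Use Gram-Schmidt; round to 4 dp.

Q = [[-0.6255, -0.1563, -0.2492], [0.2085, 0.8908, 0.0704], [0.6255, -0.2032, -0.7095], [-0.4170, 0.3751, -0.6554]], R = [[4.7958, 2.5022, 0.8341], [0.0000, 2.7819, 2.8444], [0.0000, 0.0000, 4.1489]]

e_1 = v_1/‖v_1‖ = (-3, 1, 3, -2)/4.7958 = (-0.6255, 0.2085, 0.6255, -0.4170).
r_{12} = e_1·v_2 = 2.5022.
u_2 = v_2 − 2.5022·e_1 = (-0.4348, 2.4783, -0.5652, 1.0435).
‖u_2‖ = 2.7819, so e_2 = (-0.1563, 0.8908, -0.2032, 0.3751).
r_{13} = e_1·v_3 = 0.8341; r_{23} = e_2·v_3 = 2.8444.
u_3 = v_3 − 0.8341·e_1 − 2.8444·e_2 = (-1.0337, 0.2921, -2.9438, -2.7191).
‖u_3‖ = 4.1489, so e_3 = (-0.2492, 0.0704, -0.7095, -0.6554).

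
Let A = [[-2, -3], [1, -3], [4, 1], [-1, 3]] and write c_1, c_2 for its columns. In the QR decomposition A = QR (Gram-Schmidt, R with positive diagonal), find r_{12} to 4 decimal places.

q_1 = c_1/‖c_1‖ = (-2, 1, 4, -1)/4.6904 = (-0.4264, 0.2132, 0.8528, -0.2132).
r_{12} = q_1·c_2 = 0.8528.

r_{12} = 0.8528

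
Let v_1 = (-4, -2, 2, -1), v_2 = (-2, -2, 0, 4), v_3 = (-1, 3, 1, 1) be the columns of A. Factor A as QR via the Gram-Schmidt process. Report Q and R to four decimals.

v_1 = (-4, -2, 2, -1); ‖v_1‖ = 5.0000, so e_1 = (-0.8000, -0.4000, 0.4000, -0.2000).
e_1·v_2 = (-0.8000)·(-2) + (-0.4000)·(-2) + 0.4000·0 + (-0.2000)·4 = 1.6000.
u_2 = v_2 − 1.6000·e_1 = (-0.7200, -1.3600, -0.6400, 4.3200).
‖u_2‖ = 4.6303, so e_2 = (-0.1555, -0.2937, -0.1382, 0.9330).
e_1·v_3 = (-0.8000)·(-1) + (-0.4000)·3 + 0.4000·1 + (-0.2000)·1 = -0.2000; e_2·v_3 = (-0.1555)·(-1) + (-0.2937)·3 + (-0.1382)·1 + 0.9330·1 = 0.0691.
u_3 = v_3 + 0.2000·e_1 − 0.0691·e_2 = (-1.1493, 2.9403, 1.0896, 0.8955).
‖u_3‖ = 3.4576, so e_3 = (-0.3324, 0.8504, 0.3151, 0.2590).

Q = [[-0.8000, -0.1555, -0.3324], [-0.4000, -0.2937, 0.8504], [0.4000, -0.1382, 0.3151], [-0.2000, 0.9330, 0.2590]], R = [[5.0000, 1.6000, -0.2000], [0.0000, 4.6303, 0.0691], [0.0000, 0.0000, 3.4576]]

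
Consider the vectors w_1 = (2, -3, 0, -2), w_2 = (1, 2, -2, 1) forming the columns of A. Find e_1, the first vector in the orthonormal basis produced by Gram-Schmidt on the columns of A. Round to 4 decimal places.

w_1 = (2, -3, 0, -2); ‖w_1‖ = 4.1231, so e_1 = (0.4851, -0.7276, 0.0000, -0.4851).

e_1 = (0.4851, -0.7276, 0.0000, -0.4851)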